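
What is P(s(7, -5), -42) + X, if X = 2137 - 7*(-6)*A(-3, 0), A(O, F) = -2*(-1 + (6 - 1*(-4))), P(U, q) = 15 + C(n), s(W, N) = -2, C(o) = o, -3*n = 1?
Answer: 4187/3 ≈ 1395.7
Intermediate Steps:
n = -⅓ (n = -⅓*1 = -⅓ ≈ -0.33333)
P(U, q) = 44/3 (P(U, q) = 15 - ⅓ = 44/3)
A(O, F) = -18 (A(O, F) = -2*(-1 + (6 + 4)) = -2*(-1 + 10) = -2*9 = -18)
X = 1381 (X = 2137 - 7*(-6)*(-18) = 2137 - (-42)*(-18) = 2137 - 1*756 = 2137 - 756 = 1381)
P(s(7, -5), -42) + X = 44/3 + 1381 = 4187/3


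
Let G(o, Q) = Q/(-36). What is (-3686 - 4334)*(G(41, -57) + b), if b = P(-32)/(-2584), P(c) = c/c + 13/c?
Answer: -41441345/3264 ≈ -12696.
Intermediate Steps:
G(o, Q) = -Q/36 (G(o, Q) = Q*(-1/36) = -Q/36)
P(c) = 1 + 13/c
b = -1/4352 (b = ((13 - 32)/(-32))/(-2584) = -1/32*(-19)*(-1/2584) = (19/32)*(-1/2584) = -1/4352 ≈ -0.00022978)
(-3686 - 4334)*(G(41, -57) + b) = (-3686 - 4334)*(-1/36*(-57) - 1/4352) = -8020*(19/12 - 1/4352) = -8020*20669/13056 = -41441345/3264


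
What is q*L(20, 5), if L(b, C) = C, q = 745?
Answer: 3725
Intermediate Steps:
q*L(20, 5) = 745*5 = 3725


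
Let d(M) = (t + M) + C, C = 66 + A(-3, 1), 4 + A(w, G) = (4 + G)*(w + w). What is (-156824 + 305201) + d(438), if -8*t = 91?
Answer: 1190685/8 ≈ 1.4884e+5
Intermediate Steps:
t = -91/8 (t = -⅛*91 = -91/8 ≈ -11.375)
A(w, G) = -4 + 2*w*(4 + G) (A(w, G) = -4 + (4 + G)*(w + w) = -4 + (4 + G)*(2*w) = -4 + 2*w*(4 + G))
C = 32 (C = 66 + (-4 + 8*(-3) + 2*1*(-3)) = 66 + (-4 - 24 - 6) = 66 - 34 = 32)
d(M) = 165/8 + M (d(M) = (-91/8 + M) + 32 = 165/8 + M)
(-156824 + 305201) + d(438) = (-156824 + 305201) + (165/8 + 438) = 148377 + 3669/8 = 1190685/8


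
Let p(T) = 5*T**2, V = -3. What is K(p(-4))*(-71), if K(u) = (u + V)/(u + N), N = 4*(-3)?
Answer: -5467/68 ≈ -80.397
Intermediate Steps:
N = -12
K(u) = (-3 + u)/(-12 + u) (K(u) = (u - 3)/(u - 12) = (-3 + u)/(-12 + u))
K(p(-4))*(-71) = ((-3 + 5*(-4)**2)/(-12 + 5*(-4)**2))*(-71) = ((-3 + 5*16)/(-12 + 5*16))*(-71) = ((-3 + 80)/(-12 + 80))*(-71) = (77/68)*(-71) = -5467/68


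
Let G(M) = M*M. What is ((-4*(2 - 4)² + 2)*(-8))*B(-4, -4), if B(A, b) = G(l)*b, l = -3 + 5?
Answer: -1792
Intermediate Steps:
l = 2
G(M) = M²
B(A, b) = 4*b (B(A, b) = 2²*b = 4*b)
((-4*(2 - 4)² + 2)*(-8))*B(-4, -4) = ((-4*(2 - 4)² + 2)*(-8))*(4*(-4)) = ((-4*(-2)² + 2)*(-8))*(-16) = ((-4*4 + 2)*(-8))*(-16) = ((-16 + 2)*(-8))*(-16) = -14*(-8)*(-16) = 112*(-16) = -1792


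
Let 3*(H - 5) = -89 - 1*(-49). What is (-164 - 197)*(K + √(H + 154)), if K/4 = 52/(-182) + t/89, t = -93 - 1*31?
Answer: 1510424/623 - 361*√1311/3 ≈ -1932.6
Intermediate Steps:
H = -25/3 (H = 5 + (-89 - 1*(-49))/3 = 5 + (-89 + 49)/3 = 5 + (⅓)*(-40) = 5 - 40/3 = -25/3 ≈ -8.3333)
t = -124 (t = -93 - 31 = -124)
K = -4184/623 (K = 4*(52/(-182) - 124/89) = 4*(52*(-1/182) - 124*1/89) = 4*(-2/7 - 124/89) = 4*(-1046/623) = -4184/623 ≈ -6.7159)
(-164 - 197)*(K + √(H + 154)) = (-164 - 197)*(-4184/623 + √(-25/3 + 154)) = -361*(-4184/623 + √(437/3)) = -361*(-4184/623 + √1311/3) = 1510424/623 - 361*√1311/3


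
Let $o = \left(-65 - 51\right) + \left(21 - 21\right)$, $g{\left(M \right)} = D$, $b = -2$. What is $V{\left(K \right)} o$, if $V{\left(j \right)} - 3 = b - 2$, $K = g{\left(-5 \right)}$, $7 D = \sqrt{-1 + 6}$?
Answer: $116$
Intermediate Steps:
$D = \frac{\sqrt{5}}{7}$ ($D = \frac{\sqrt{-1 + 6}}{7} = \frac{\sqrt{5}}{7} \approx 0.31944$)
$g{\left(M \right)} = \frac{\sqrt{5}}{7}$
$o = -116$ ($o = -116 + 0 = -116$)
$K = \frac{\sqrt{5}}{7} \approx 0.31944$
$V{\left(j \right)} = -1$ ($V{\left(j \right)} = 3 - 4 = -1$)
$V{\left(K \right)} o = \left(-1\right) \left(-116\right) = 116$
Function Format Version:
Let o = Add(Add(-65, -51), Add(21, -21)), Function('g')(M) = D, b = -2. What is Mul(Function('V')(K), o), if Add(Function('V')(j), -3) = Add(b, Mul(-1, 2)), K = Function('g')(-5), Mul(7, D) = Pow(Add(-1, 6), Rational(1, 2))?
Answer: 116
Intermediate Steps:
D = Mul(Rational(1, 7), Pow(5, Rational(1, 2))) (D = Mul(Rational(1, 7), Pow(Add(-1, 6), Rational(1, 2))) = Mul(Rational(1, 7), Pow(5, Rational(1, 2))) ≈ 0.31944)
Function('g')(M) = Mul(Rational(1, 7), Pow(5, Rational(1, 2)))
o = -116 (o = Add(-116, 0) = -116)
K = Mul(Rational(1, 7), Pow(5, Rational(1, 2))) ≈ 0.31944
Function('V')(j) = -1 (Function('V')(j) = Add(3, Add(-2, Mul(-1, 2))) = Add(3, Add(-2, -2)) = Add(3, -4) = -1)
Mul(Function('V')(K), o) = Mul(-1, -116) = 116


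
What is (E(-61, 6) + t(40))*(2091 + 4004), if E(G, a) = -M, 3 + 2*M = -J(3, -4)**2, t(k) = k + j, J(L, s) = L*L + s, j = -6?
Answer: 292560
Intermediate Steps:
J(L, s) = s + L**2 (J(L, s) = L**2 + s = s + L**2)
t(k) = -6 + k (t(k) = k - 6 = -6 + k)
M = -14 (M = -3/2 + (-(-4 + 3**2)**2)/2 = -3/2 + (-(-4 + 9)**2)/2 = -3/2 + (-1*5**2)/2 = -3/2 + (-1*25)/2 = -3/2 + (1/2)*(-25) = -3/2 - 25/2 = -14)
E(G, a) = 14 (E(G, a) = -1*(-14) = 14)
(E(-61, 6) + t(40))*(2091 + 4004) = (14 + (-6 + 40))*(2091 + 4004) = (14 + 34)*6095 = 48*6095 = 292560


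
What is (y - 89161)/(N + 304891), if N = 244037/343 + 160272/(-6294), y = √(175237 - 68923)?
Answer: -32080751927/109948748634 + 359807*√106314/109948748634 ≈ -0.29071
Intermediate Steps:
y = √106314 ≈ 326.06
N = 246832597/359807 (N = 244037*(1/343) + 160272*(-1/6294) = 244037/343 - 26712/1049 = 246832597/359807 ≈ 686.01)
(y - 89161)/(N + 304891) = (√106314 - 89161)/(246832597/359807 + 304891) = (-89161 + √106314)/(109948748634/359807) = (-89161 + √106314)*(359807/109948748634) = -32080751927/109948748634 + 359807*√106314/109948748634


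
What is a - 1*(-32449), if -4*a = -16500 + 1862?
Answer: 72217/2 ≈ 36109.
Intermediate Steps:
a = 7319/2 (a = -(-16500 + 1862)/4 = -¼*(-14638) = 7319/2 ≈ 3659.5)
a - 1*(-32449) = 7319/2 - 1*(-32449) = 7319/2 + 32449 = 72217/2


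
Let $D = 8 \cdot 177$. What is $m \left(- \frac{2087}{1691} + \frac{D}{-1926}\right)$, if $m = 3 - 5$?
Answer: $\frac{2138006}{542811} \approx 3.9388$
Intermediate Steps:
$m = -2$
$D = 1416$
$m \left(- \frac{2087}{1691} + \frac{D}{-1926}\right) = - 2 \left(- \frac{2087}{1691} + \frac{1416}{-1926}\right) = - 2 \left(\left(-2087\right) \frac{1}{1691} + 1416 \left(- \frac{1}{1926}\right)\right) = - 2 \left(- \frac{2087}{1691} - \frac{236}{321}\right) = \left(-2\right) \left(- \frac{1069003}{542811}\right) = \frac{2138006}{542811}$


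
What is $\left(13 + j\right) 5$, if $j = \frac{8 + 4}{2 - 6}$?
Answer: $50$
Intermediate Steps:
$j = -3$ ($j = \frac{12}{-4} = 12 \left(- \frac{1}{4}\right) = -3$)
$\left(13 + j\right) 5 = \left(13 - 3\right) 5 = 10 \cdot 5 = 50$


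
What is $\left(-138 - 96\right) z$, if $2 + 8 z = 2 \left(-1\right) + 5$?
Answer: $- \frac{117}{4} \approx -29.25$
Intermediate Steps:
$z = \frac{1}{8}$ ($z = - \frac{1}{4} + \frac{2 \left(-1\right) + 5}{8} = - \frac{1}{4} + \frac{-2 + 5}{8} = - \frac{1}{4} + \frac{1}{8} \cdot 3 = - \frac{1}{4} + \frac{3}{8} = \frac{1}{8} \approx 0.125$)
$\left(-138 - 96\right) z = \left(-138 - 96\right) \frac{1}{8} = \left(-234\right) \frac{1}{8} = - \frac{117}{4}$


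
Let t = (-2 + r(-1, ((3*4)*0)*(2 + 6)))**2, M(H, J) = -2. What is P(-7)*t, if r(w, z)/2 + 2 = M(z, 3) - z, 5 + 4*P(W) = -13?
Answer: -450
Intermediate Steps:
P(W) = -9/2 (P(W) = -5/4 + (1/4)*(-13) = -5/4 - 13/4 = -9/2)
r(w, z) = -8 - 2*z (r(w, z) = -4 + 2*(-2 - z) = -4 + (-4 - 2*z) = -8 - 2*z)
t = 100 (t = (-2 + (-8 - 2*(3*4)*0*(2 + 6)))**2 = (-2 + (-8 - 2*12*0*8))**2 = (-2 + (-8 - 0*8))**2 = (-2 + (-8 - 2*0))**2 = (-2 + (-8 + 0))**2 = (-2 - 8)**2 = (-10)**2 = 100)
P(-7)*t = -9/2*100 = -450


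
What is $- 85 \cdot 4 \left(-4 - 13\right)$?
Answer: $5780$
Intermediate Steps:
$- 85 \cdot 4 \left(-4 - 13\right) = - 85 \cdot 4 \left(-17\right) = \left(-85\right) \left(-68\right) = 5780$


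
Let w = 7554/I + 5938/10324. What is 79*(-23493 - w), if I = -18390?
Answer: -29364126620043/15821530 ≈ -1.8560e+6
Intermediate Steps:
w = 2601027/15821530 (w = 7554/(-18390) + 5938/10324 = 7554*(-1/18390) + 5938*(1/10324) = -1259/3065 + 2969/5162 = 2601027/15821530 ≈ 0.16440)
79*(-23493 - w) = 79*(-23493 - 1*2601027/15821530) = 79*(-23493 - 2601027/15821530) = 79*(-371697805317/15821530) = -29364126620043/15821530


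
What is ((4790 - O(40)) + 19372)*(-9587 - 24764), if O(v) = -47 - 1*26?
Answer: -832496485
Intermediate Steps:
O(v) = -73 (O(v) = -47 - 26 = -73)
((4790 - O(40)) + 19372)*(-9587 - 24764) = ((4790 - 1*(-73)) + 19372)*(-9587 - 24764) = ((4790 + 73) + 19372)*(-34351) = (4863 + 19372)*(-34351) = 24235*(-34351) = -832496485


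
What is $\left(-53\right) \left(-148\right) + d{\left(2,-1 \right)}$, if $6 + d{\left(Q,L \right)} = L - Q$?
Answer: $7835$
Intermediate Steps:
$d{\left(Q,L \right)} = -6 + L - Q$ ($d{\left(Q,L \right)} = -6 + \left(L - Q\right) = -6 + L - Q$)
$\left(-53\right) \left(-148\right) + d{\left(2,-1 \right)} = \left(-53\right) \left(-148\right) - 9 = 7844 - 9 = 7835$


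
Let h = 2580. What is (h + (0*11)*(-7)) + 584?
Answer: 3164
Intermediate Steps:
(h + (0*11)*(-7)) + 584 = (2580 + (0*11)*(-7)) + 584 = (2580 + 0*(-7)) + 584 = (2580 + 0) + 584 = 2580 + 584 = 3164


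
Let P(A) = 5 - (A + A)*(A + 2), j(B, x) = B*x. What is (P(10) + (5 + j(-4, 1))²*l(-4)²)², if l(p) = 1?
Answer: 54756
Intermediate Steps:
P(A) = 5 - 2*A*(2 + A)
(P(10) + (5 + j(-4, 1))²*l(-4)²)² = ((5 - 4*10 - 2*10²) + (5 - 4*1)²*1²)² = ((5 - 40 - 2*100) + (5 - 4)²*1)² = ((5 - 40 - 200) + 1²*1)² = (-235 + 1*1)² = (-235 + 1)² = (-234)² = 54756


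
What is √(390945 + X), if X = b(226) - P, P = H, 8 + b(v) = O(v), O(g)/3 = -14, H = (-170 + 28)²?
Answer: √370731 ≈ 608.88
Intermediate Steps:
H = 20164 (H = (-142)² = 20164)
O(g) = -42 (O(g) = 3*(-14) = -42)
b(v) = -50 (b(v) = -8 - 42 = -50)
P = 20164
X = -20214 (X = -50 - 1*20164 = -50 - 20164 = -20214)
√(390945 + X) = √(390945 - 20214) = √370731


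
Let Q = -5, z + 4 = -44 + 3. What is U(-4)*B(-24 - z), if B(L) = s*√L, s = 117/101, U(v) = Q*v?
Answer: 2340*√21/101 ≈ 106.17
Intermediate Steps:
z = -45 (z = -4 + (-44 + 3) = -4 - 41 = -45)
U(v) = -5*v
s = 117/101 (s = 117*(1/101) = 117/101 ≈ 1.1584)
B(L) = 117*√L/101
U(-4)*B(-24 - z) = (-5*(-4))*(117*√(-24 - 1*(-45))/101) = 20*(117*√(-24 + 45)/101) = 20*(117*√21/101) = 2340*√21/101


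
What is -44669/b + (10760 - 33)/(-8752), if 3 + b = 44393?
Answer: -433557309/194250640 ≈ -2.2319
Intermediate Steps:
b = 44390 (b = -3 + 44393 = 44390)
-44669/b + (10760 - 33)/(-8752) = -44669/44390 + (10760 - 33)/(-8752) = -44669*1/44390 + 10727*(-1/8752) = -44669/44390 - 10727/8752 = -433557309/194250640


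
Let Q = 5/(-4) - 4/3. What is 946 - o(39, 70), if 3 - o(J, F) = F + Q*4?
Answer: 3008/3 ≈ 1002.7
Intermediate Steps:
Q = -31/12 (Q = 5*(-¼) - 4*⅓ = -5/4 - 4/3 = -31/12 ≈ -2.5833)
o(J, F) = 40/3 - F (o(J, F) = 3 - (F - 31/12*4) = 3 - (F - 31/3) = 3 - (-31/3 + F) = 3 + (31/3 - F) = 40/3 - F)
946 - o(39, 70) = 946 - (40/3 - 1*70) = 946 - (40/3 - 70) = 946 - 1*(-170/3) = 946 + 170/3 = 3008/3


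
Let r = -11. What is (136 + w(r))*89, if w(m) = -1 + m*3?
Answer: 9078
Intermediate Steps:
w(m) = -1 + 3*m
(136 + w(r))*89 = (136 + (-1 + 3*(-11)))*89 = (136 + (-1 - 33))*89 = (136 - 34)*89 = 102*89 = 9078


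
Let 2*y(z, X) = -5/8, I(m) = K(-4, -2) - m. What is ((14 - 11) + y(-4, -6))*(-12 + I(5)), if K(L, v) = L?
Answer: -903/16 ≈ -56.438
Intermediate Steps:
I(m) = -4 - m
y(z, X) = -5/16 (y(z, X) = (-5/8)/2 = (-5*1/8)/2 = (1/2)*(-5/8) = -5/16)
((14 - 11) + y(-4, -6))*(-12 + I(5)) = ((14 - 11) - 5/16)*(-12 + (-4 - 1*5)) = (3 - 5/16)*(-12 + (-4 - 5)) = 43*(-12 - 9)/16 = (43/16)*(-21) = -903/16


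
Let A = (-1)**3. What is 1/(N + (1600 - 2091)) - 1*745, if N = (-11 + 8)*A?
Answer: -363561/488 ≈ -745.00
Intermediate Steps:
A = -1
N = 3 (N = (-11 + 8)*(-1) = -3*(-1) = 3)
1/(N + (1600 - 2091)) - 1*745 = 1/(3 + (1600 - 2091)) - 1*745 = 1/(3 - 491) - 745 = 1/(-488) - 745 = -1/488 - 745 = -363561/488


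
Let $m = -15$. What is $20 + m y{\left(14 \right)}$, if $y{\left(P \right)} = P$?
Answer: $-190$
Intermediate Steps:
$20 + m y{\left(14 \right)} = 20 - 210 = -190$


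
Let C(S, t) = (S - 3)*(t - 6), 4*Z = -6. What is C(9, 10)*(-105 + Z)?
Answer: -2556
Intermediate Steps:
Z = -3/2 (Z = (¼)*(-6) = -3/2 ≈ -1.5000)
C(S, t) = (-6 + t)*(-3 + S) (C(S, t) = (-3 + S)*(-6 + t) = (-6 + t)*(-3 + S))
C(9, 10)*(-105 + Z) = (18 - 6*9 - 3*10 + 9*10)*(-105 - 3/2) = (18 - 54 - 30 + 90)*(-213/2) = 24*(-213/2) = -2556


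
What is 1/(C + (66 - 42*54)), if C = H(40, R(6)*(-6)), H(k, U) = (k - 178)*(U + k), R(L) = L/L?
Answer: -1/6894 ≈ -0.00014505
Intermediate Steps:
R(L) = 1
H(k, U) = (-178 + k)*(U + k)
C = -4692 (C = 40² - 178*(-6) - 178*40 + (1*(-6))*40 = 1600 - 178*(-6) - 7120 - 6*40 = 1600 + 1068 - 7120 - 240 = -4692)
1/(C + (66 - 42*54)) = 1/(-4692 + (66 - 42*54)) = 1/(-4692 + (66 - 2268)) = 1/(-4692 - 2202) = 1/(-6894) = -1/6894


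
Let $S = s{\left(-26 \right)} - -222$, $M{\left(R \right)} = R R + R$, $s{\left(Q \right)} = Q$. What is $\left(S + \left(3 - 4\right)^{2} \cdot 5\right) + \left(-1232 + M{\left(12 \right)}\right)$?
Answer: $-875$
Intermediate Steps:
$M{\left(R \right)} = R + R^{2}$ ($M{\left(R \right)} = R^{2} + R = R + R^{2}$)
$S = 196$ ($S = -26 - -222 = -26 + 222 = 196$)
$\left(S + \left(3 - 4\right)^{2} \cdot 5\right) + \left(-1232 + M{\left(12 \right)}\right) = \left(196 + \left(3 - 4\right)^{2} \cdot 5\right) - \left(1232 - 12 \left(1 + 12\right)\right) = \left(196 + \left(-1\right)^{2} \cdot 5\right) + \left(-1232 + 12 \cdot 13\right) = \left(196 + 1 \cdot 5\right) + \left(-1232 + 156\right) = \left(196 + 5\right) - 1076 = 201 - 1076 = -875$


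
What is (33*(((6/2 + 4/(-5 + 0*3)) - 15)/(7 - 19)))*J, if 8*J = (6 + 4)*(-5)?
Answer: -220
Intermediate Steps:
J = -25/4 (J = ((6 + 4)*(-5))/8 = (10*(-5))/8 = (⅛)*(-50) = -25/4 ≈ -6.2500)
(33*(((6/2 + 4/(-5 + 0*3)) - 15)/(7 - 19)))*J = (33*(((6/2 + 4/(-5 + 0*3)) - 15)/(7 - 19)))*(-25/4) = (33*(((6*(½) + 4/(-5 + 0)) - 15)/(-12)))*(-25/4) = (33*(((3 + 4/(-5)) - 15)*(-1/12)))*(-25/4) = (33*(((3 + 4*(-⅕)) - 15)*(-1/12)))*(-25/4) = (33*(((3 - ⅘) - 15)*(-1/12)))*(-25/4) = (33*((11/5 - 15)*(-1/12)))*(-25/4) = (33*(-64/5*(-1/12)))*(-25/4) = (33*(16/15))*(-25/4) = (176/5)*(-25/4) = -220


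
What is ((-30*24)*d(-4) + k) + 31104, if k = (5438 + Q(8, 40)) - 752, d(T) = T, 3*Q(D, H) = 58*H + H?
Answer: 118370/3 ≈ 39457.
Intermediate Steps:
Q(D, H) = 59*H/3 (Q(D, H) = (58*H + H)/3 = (59*H)/3 = 59*H/3)
k = 16418/3 (k = (5438 + (59/3)*40) - 752 = (5438 + 2360/3) - 752 = 18674/3 - 752 = 16418/3 ≈ 5472.7)
((-30*24)*d(-4) + k) + 31104 = (-30*24*(-4) + 16418/3) + 31104 = (-720*(-4) + 16418/3) + 31104 = (2880 + 16418/3) + 31104 = 25058/3 + 31104 = 118370/3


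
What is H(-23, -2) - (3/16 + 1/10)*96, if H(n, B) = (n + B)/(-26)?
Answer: -3463/130 ≈ -26.638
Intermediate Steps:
H(n, B) = -B/26 - n/26 (H(n, B) = (B + n)*(-1/26) = -B/26 - n/26)
H(-23, -2) - (3/16 + 1/10)*96 = (-1/26*(-2) - 1/26*(-23)) - (3/16 + 1/10)*96 = (1/13 + 23/26) - (3*(1/16) + 1*(⅒))*96 = 25/26 - (3/16 + ⅒)*96 = 25/26 - 23*96/80 = 25/26 - 1*138/5 = 25/26 - 138/5 = -3463/130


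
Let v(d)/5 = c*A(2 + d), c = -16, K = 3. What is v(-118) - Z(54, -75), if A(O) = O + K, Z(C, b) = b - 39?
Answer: 9154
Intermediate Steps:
Z(C, b) = -39 + b
A(O) = 3 + O (A(O) = O + 3 = 3 + O)
v(d) = -400 - 80*d (v(d) = 5*(-16*(3 + (2 + d))) = 5*(-16*(5 + d)) = 5*(-80 - 16*d) = -400 - 80*d)
v(-118) - Z(54, -75) = (-400 - 80*(-118)) - (-39 - 75) = (-400 + 9440) - 1*(-114) = 9040 + 114 = 9154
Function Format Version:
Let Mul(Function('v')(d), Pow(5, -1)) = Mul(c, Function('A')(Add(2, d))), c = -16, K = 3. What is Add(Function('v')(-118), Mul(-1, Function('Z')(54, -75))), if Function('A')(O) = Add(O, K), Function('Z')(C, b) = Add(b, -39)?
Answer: 9154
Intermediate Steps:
Function('Z')(C, b) = Add(-39, b)
Function('A')(O) = Add(3, O) (Function('A')(O) = Add(O, 3) = Add(3, O))
Function('v')(d) = Add(-400, Mul(-80, d)) (Function('v')(d) = Mul(5, Mul(-16, Add(3, Add(2, d)))) = Mul(5, Mul(-16, Add(5, d))) = Mul(5, Add(-80, Mul(-16, d))) = Add(-400, Mul(-80, d)))
Add(Function('v')(-118), Mul(-1, Function('Z')(54, -75))) = Add(Add(-400, Mul(-80, -118)), Mul(-1, Add(-39, -75))) = Add(Add(-400, 9440), Mul(-1, -114)) = Add(9040, 114) = 9154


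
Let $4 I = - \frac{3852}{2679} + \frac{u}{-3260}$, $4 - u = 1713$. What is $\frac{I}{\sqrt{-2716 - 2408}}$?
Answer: $\frac{2659703 i \sqrt{1281}}{29833772640} \approx 0.0031908 i$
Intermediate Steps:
$u = -1709$ ($u = 4 - 1713 = -1709$)
$I = - \frac{2659703}{11644720}$ ($I = \frac{- \frac{3852}{2679} - \frac{1709}{-3260}}{4} = \frac{\left(-3852\right) \frac{1}{2679} - - \frac{1709}{3260}}{4} = \frac{- \frac{1284}{893} + \frac{1709}{3260}}{4} = \frac{1}{4} \left(- \frac{2659703}{2911180}\right) = - \frac{2659703}{11644720} \approx -0.2284$)
$\frac{I}{\sqrt{-2716 - 2408}} = - \frac{2659703}{11644720 \sqrt{-2716 - 2408}} = - \frac{2659703}{11644720 \sqrt{-5124}} = - \frac{2659703}{11644720 \cdot 2 i \sqrt{1281}} = - \frac{2659703 \left(- \frac{i \sqrt{1281}}{2562}\right)}{11644720} = \frac{2659703 i \sqrt{1281}}{29833772640}$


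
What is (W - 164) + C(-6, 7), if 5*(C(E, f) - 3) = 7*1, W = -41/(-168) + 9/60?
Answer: -133733/840 ≈ -159.21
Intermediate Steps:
W = 331/840 (W = -41*(-1/168) + 9*(1/60) = 41/168 + 3/20 = 331/840 ≈ 0.39405)
C(E, f) = 22/5 (C(E, f) = 3 + (7*1)/5 = 3 + (1/5)*7 = 3 + 7/5 = 22/5)
(W - 164) + C(-6, 7) = (331/840 - 164) + 22/5 = -137429/840 + 22/5 = -133733/840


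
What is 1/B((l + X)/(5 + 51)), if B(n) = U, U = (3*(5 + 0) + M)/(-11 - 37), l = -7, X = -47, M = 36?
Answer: -16/17 ≈ -0.94118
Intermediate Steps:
U = -17/16 (U = (3*(5 + 0) + 36)/(-11 - 37) = (3*5 + 36)/(-48) = (15 + 36)*(-1/48) = 51*(-1/48) = -17/16 ≈ -1.0625)
B(n) = -17/16
1/B((l + X)/(5 + 51)) = 1/(-17/16) = -16/17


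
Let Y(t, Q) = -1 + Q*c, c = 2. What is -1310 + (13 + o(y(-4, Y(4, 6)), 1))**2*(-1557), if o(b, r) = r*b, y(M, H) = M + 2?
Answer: -189707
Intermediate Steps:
Y(t, Q) = -1 + 2*Q (Y(t, Q) = -1 + Q*2 = -1 + 2*Q)
y(M, H) = 2 + M
o(b, r) = b*r
-1310 + (13 + o(y(-4, Y(4, 6)), 1))**2*(-1557) = -1310 + (13 + (2 - 4)*1)**2*(-1557) = -1310 + (13 - 2*1)**2*(-1557) = -1310 + (13 - 2)**2*(-1557) = -1310 + 11**2*(-1557) = -1310 + 121*(-1557) = -1310 - 188397 = -189707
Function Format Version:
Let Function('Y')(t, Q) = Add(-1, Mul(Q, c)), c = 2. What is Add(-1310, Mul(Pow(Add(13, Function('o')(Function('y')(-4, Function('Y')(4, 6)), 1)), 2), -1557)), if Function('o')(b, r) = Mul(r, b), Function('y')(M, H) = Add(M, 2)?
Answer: -189707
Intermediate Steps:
Function('Y')(t, Q) = Add(-1, Mul(2, Q)) (Function('Y')(t, Q) = Add(-1, Mul(Q, 2)) = Add(-1, Mul(2, Q)))
Function('y')(M, H) = Add(2, M)
Function('o')(b, r) = Mul(b, r)
Add(-1310, Mul(Pow(Add(13, Function('o')(Function('y')(-4, Function('Y')(4, 6)), 1)), 2), -1557)) = Add(-1310, Mul(Pow(Add(13, Mul(Add(2, -4), 1)), 2), -1557)) = Add(-1310, Mul(Pow(Add(13, Mul(-2, 1)), 2), -1557)) = Add(-1310, Mul(Pow(Add(13, -2), 2), -1557)) = Add(-1310, Mul(Pow(11, 2), -1557)) = Add(-1310, Mul(121, -1557)) = Add(-1310, -188397) = -189707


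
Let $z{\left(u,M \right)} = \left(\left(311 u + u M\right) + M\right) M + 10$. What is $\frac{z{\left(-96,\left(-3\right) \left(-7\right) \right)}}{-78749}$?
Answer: $\frac{668861}{78749} \approx 8.4936$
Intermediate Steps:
$z{\left(u,M \right)} = 10 + M \left(M + 311 u + M u\right)$ ($z{\left(u,M \right)} = \left(\left(311 u + M u\right) + M\right) M + 10 = \left(M + 311 u + M u\right) M + 10 = M \left(M + 311 u + M u\right) + 10 = 10 + M \left(M + 311 u + M u\right)$)
$\frac{z{\left(-96,\left(-3\right) \left(-7\right) \right)}}{-78749} = \frac{10 + \left(\left(-3\right) \left(-7\right)\right)^{2} - 96 \left(\left(-3\right) \left(-7\right)\right)^{2} + 311 \left(\left(-3\right) \left(-7\right)\right) \left(-96\right)}{-78749} = \left(10 + 21^{2} - 96 \cdot 21^{2} + 311 \cdot 21 \left(-96\right)\right) \left(- \frac{1}{78749}\right) = \left(10 + 441 - 42336 - 626976\right) \left(- \frac{1}{78749}\right) = \left(-668861\right) \left(- \frac{1}{78749}\right) = \frac{668861}{78749}$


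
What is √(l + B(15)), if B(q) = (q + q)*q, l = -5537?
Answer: I*√5087 ≈ 71.323*I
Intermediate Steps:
B(q) = 2*q² (B(q) = (2*q)*q = 2*q²)
√(l + B(15)) = √(-5537 + 2*15²) = √(-5537 + 2*225) = √(-5537 + 450) = √(-5087) = I*√5087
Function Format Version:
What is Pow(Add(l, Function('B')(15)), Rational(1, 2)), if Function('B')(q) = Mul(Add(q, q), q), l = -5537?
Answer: Mul(I, Pow(5087, Rational(1, 2))) ≈ Mul(71.323, I)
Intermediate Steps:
Function('B')(q) = Mul(2, Pow(q, 2)) (Function('B')(q) = Mul(Mul(2, q), q) = Mul(2, Pow(q, 2)))
Pow(Add(l, Function('B')(15)), Rational(1, 2)) = Pow(Add(-5537, Mul(2, Pow(15, 2))), Rational(1, 2)) = Pow(Add(-5537, Mul(2, 225)), Rational(1, 2)) = Pow(Add(-5537, 450), Rational(1, 2)) = Pow(-5087, Rational(1, 2)) = Mul(I, Pow(5087, Rational(1, 2)))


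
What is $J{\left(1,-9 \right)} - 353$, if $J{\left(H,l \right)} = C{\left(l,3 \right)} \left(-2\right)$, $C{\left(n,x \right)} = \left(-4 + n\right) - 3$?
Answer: $-321$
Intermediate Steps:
$C{\left(n,x \right)} = -7 + n$
$J{\left(H,l \right)} = 14 - 2 l$ ($J{\left(H,l \right)} = \left(-7 + l\right) \left(-2\right) = 14 - 2 l$)
$J{\left(1,-9 \right)} - 353 = \left(14 - -18\right) - 353 = \left(14 + 18\right) - 353 = 32 - 353 = -321$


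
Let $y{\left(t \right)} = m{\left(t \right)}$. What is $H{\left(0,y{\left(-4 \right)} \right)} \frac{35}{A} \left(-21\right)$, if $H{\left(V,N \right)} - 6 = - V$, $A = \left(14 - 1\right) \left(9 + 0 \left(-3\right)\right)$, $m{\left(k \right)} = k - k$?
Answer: $- \frac{490}{13} \approx -37.692$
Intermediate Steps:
$m{\left(k \right)} = 0$
$y{\left(t \right)} = 0$
$A = 117$ ($A = 13 \left(9 + 0\right) = 13 \cdot 9 = 117$)
$H{\left(V,N \right)} = 6 - V$
$H{\left(0,y{\left(-4 \right)} \right)} \frac{35}{A} \left(-21\right) = \left(6 - 0\right) \frac{35}{117} \left(-21\right) = \left(6 + 0\right) 35 \cdot \frac{1}{117} \left(-21\right) = 6 \cdot \frac{35}{117} \left(-21\right) = \frac{70}{39} \left(-21\right) = - \frac{490}{13}$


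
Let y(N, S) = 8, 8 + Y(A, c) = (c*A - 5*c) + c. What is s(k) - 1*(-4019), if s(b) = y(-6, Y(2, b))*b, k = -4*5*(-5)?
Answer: 4819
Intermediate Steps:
Y(A, c) = -8 - 4*c + A*c (Y(A, c) = -8 + ((c*A - 5*c) + c) = -8 + ((A*c - 5*c) + c) = -8 + ((-5*c + A*c) + c) = -8 + (-4*c + A*c) = -8 - 4*c + A*c)
k = 100 (k = -20*(-5) = 100)
s(b) = 8*b
s(k) - 1*(-4019) = 8*100 - 1*(-4019) = 800 + 4019 = 4819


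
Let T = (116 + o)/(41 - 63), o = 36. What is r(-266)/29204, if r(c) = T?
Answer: -19/80311 ≈ -0.00023658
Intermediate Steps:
T = -76/11 (T = (116 + 36)/(41 - 63) = 152/(-22) = 152*(-1/22) = -76/11 ≈ -6.9091)
r(c) = -76/11
r(-266)/29204 = -76/11/29204 = -76/11*1/29204 = -19/80311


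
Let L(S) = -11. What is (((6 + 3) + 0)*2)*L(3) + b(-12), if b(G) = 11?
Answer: -187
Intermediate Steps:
(((6 + 3) + 0)*2)*L(3) + b(-12) = (((6 + 3) + 0)*2)*(-11) + 11 = ((9 + 0)*2)*(-11) + 11 = (9*2)*(-11) + 11 = 18*(-11) + 11 = -198 + 11 = -187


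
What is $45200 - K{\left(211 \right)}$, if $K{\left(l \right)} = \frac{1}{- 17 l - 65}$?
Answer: $\frac{165070401}{3652} \approx 45200.0$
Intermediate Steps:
$K{\left(l \right)} = \frac{1}{-65 - 17 l}$ ($K{\left(l \right)} = \frac{1}{- 17 l - 65} = \frac{1}{-65 - 17 l}$)
$45200 - K{\left(211 \right)} = 45200 - - \frac{1}{65 + 17 \cdot 211} = 45200 - - \frac{1}{65 + 3587} = 45200 - - \frac{1}{3652} = 45200 + \frac{1}{3652} = \frac{165070401}{3652}$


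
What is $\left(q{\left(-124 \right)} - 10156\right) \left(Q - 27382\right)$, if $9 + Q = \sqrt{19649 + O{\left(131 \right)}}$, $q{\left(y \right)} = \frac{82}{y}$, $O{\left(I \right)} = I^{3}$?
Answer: $\frac{17248468783}{62} - \frac{629713 \sqrt{566935}}{31} \approx 2.6291 \cdot 10^{8}$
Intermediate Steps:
$Q = -9 + 2 \sqrt{566935}$ ($Q = -9 + \sqrt{19649 + 131^{3}} = -9 + \sqrt{19649 + 2248091} = -9 + \sqrt{2267740} = -9 + 2 \sqrt{566935} \approx 1496.9$)
$\left(q{\left(-124 \right)} - 10156\right) \left(Q - 27382\right) = \left(\frac{82}{-124} - 10156\right) \left(\left(-9 + 2 \sqrt{566935}\right) - 27382\right) = \left(82 \left(- \frac{1}{124}\right) - 10156\right) \left(-27391 + 2 \sqrt{566935}\right) = \left(- \frac{41}{62} - 10156\right) \left(-27391 + 2 \sqrt{566935}\right) = - \frac{629713 \left(-27391 + 2 \sqrt{566935}\right)}{62} = \frac{17248468783}{62} - \frac{629713 \sqrt{566935}}{31}$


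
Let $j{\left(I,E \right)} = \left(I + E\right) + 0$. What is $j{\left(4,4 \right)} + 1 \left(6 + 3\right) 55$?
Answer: $503$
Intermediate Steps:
$j{\left(I,E \right)} = E + I$ ($j{\left(I,E \right)} = \left(E + I\right) + 0 = E + I$)
$j{\left(4,4 \right)} + 1 \left(6 + 3\right) 55 = \left(4 + 4\right) + 1 \left(6 + 3\right) 55 = 8 + 1 \cdot 9 \cdot 55 = 8 + 9 \cdot 55 = 8 + 495 = 503$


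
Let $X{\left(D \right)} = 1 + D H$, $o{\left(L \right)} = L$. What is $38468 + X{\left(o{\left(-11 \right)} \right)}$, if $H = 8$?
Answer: $38381$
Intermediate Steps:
$X{\left(D \right)} = 1 + 8 D$ ($X{\left(D \right)} = 1 + D 8 = 1 + 8 D$)
$38468 + X{\left(o{\left(-11 \right)} \right)} = 38468 + \left(1 + 8 \left(-11\right)\right) = 38468 + \left(1 - 88\right) = 38468 - 87 = 38381$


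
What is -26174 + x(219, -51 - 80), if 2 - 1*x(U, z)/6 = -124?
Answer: -25418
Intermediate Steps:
x(U, z) = 756 (x(U, z) = 12 - 6*(-124) = 12 + 744 = 756)
-26174 + x(219, -51 - 80) = -26174 + 756 = -25418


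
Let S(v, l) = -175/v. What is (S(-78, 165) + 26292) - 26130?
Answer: 12811/78 ≈ 164.24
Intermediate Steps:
(S(-78, 165) + 26292) - 26130 = (-175/(-78) + 26292) - 26130 = (-175*(-1/78) + 26292) - 26130 = (175/78 + 26292) - 26130 = 2050951/78 - 26130 = 12811/78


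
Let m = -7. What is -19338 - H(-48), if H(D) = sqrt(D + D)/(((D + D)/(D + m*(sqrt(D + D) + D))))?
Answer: -19331 + 12*I*sqrt(6) ≈ -19331.0 + 29.394*I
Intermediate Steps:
H(D) = sqrt(2)*(-6*D - 7*sqrt(2)*sqrt(D))/(2*sqrt(D)) (H(D) = sqrt(D + D)/(((D + D)/(D - 7*(sqrt(D + D) + D)))) = sqrt(2*D)/(((2*D)/(D - 7*(sqrt(2*D) + D)))) = (sqrt(2)*sqrt(D))/(((2*D)/(D - 7*(sqrt(2)*sqrt(D) + D)))) = (sqrt(2)*sqrt(D))/(((2*D)/(D - 7*(D + sqrt(2)*sqrt(D))))) = (sqrt(2)*sqrt(D))/(((2*D)/(D + (-7*D - 7*sqrt(2)*sqrt(D))))) = (sqrt(2)*sqrt(D))/(((2*D)/(-6*D - 7*sqrt(2)*sqrt(D)))) = (sqrt(2)*sqrt(D))/((2*D/(-6*D - 7*sqrt(2)*sqrt(D)))) = (sqrt(2)*sqrt(D))*((-6*D - 7*sqrt(2)*sqrt(D))/(2*D)) = sqrt(2)*(-6*D - 7*sqrt(2)*sqrt(D))/(2*sqrt(D)))
-19338 - H(-48) = -19338 - (-7 - 3*sqrt(2)*sqrt(-48)) = -19338 - (-7 - 3*sqrt(2)*4*I*sqrt(3)) = -19338 - (-7 - 12*I*sqrt(6)) = -19338 + (7 + 12*I*sqrt(6)) = -19331 + 12*I*sqrt(6)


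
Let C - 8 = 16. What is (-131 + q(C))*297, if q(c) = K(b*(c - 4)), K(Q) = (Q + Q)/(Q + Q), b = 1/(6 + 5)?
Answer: -38610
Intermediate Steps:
b = 1/11 ≈ 0.090909
K(Q) = 1 (K(Q) = (2*Q)/((2*Q)) = (2*Q)*(1/(2*Q)) = 1)
C = 24 (C = 8 + 16 = 24)
q(c) = 1
(-131 + q(C))*297 = (-131 + 1)*297 = -130*297 = -38610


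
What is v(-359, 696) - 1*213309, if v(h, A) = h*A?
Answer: -463173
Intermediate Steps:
v(h, A) = A*h
v(-359, 696) - 1*213309 = 696*(-359) - 1*213309 = -249864 - 213309 = -463173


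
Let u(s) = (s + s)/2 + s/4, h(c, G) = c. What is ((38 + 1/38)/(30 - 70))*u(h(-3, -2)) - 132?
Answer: -156177/1216 ≈ -128.44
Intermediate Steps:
u(s) = 5*s/4 (u(s) = (2*s)*(½) + s*(¼) = s + s/4 = 5*s/4)
((38 + 1/38)/(30 - 70))*u(h(-3, -2)) - 132 = ((38 + 1/38)/(30 - 70))*((5/4)*(-3)) - 132 = ((38 + 1/38)/(-40))*(-15/4) - 132 = ((1445/38)*(-1/40))*(-15/4) - 132 = -289/304*(-15/4) - 132 = 4335/1216 - 132 = -156177/1216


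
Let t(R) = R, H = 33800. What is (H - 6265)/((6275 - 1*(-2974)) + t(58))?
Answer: 27535/9307 ≈ 2.9585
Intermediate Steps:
(H - 6265)/((6275 - 1*(-2974)) + t(58)) = (33800 - 6265)/((6275 - 1*(-2974)) + 58) = 27535/((6275 + 2974) + 58) = 27535/(9249 + 58) = 27535/9307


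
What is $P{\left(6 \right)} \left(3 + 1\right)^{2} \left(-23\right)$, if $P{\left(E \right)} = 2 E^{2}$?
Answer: $-26496$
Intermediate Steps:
$P{\left(6 \right)} \left(3 + 1\right)^{2} \left(-23\right) = 2 \cdot 6^{2} \left(3 + 1\right)^{2} \left(-23\right) = 2 \cdot 36 \cdot 4^{2} \left(-23\right) = 72 \cdot 16 \left(-23\right) = 1152 \left(-23\right) = -26496$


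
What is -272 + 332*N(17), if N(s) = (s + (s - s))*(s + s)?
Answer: 191624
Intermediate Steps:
N(s) = 2*s² (N(s) = (s + 0)*(2*s) = s*(2*s) = 2*s²)
-272 + 332*N(17) = -272 + 332*(2*17²) = -272 + 332*(2*289) = -272 + 332*578 = -272 + 191896 = 191624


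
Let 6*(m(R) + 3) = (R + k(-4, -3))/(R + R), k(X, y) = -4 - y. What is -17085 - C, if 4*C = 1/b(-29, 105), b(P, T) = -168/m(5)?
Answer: -43054211/2520 ≈ -17085.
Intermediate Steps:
m(R) = -3 + (-1 + R)/(12*R) (m(R) = -3 + ((R + (-4 - 1*(-3)))/(R + R))/6 = -3 + ((R + (-4 + 3))/((2*R)))/6 = -3 + ((R - 1)*(1/(2*R)))/6 = -3 + ((-1 + R)*(1/(2*R)))/6 = -3 + ((-1 + R)/(2*R))/6 = -3 + (-1 + R)/(12*R))
b(P, T) = 630/11 (b(P, T) = -168*60/(-1 - 35*5) = -168*60/(-1 - 175) = -168/((1/12)*(⅕)*(-176)) = -168/(-44/15) = -168*(-15/44) = 630/11)
C = 11/2520 (C = 1/(4*(630/11)) = (¼)*(11/630) = 11/2520 ≈ 0.0043651)
-17085 - C = -17085 - 1*11/2520 = -17085 - 11/2520 = -43054211/2520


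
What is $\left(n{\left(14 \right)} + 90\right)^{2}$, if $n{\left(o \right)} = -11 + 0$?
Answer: $6241$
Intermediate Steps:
$n{\left(o \right)} = -11$
$\left(n{\left(14 \right)} + 90\right)^{2} = \left(-11 + 90\right)^{2} = 79^{2} = 6241$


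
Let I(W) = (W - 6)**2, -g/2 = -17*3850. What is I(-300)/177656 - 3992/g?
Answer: 721734353/1453448150 ≈ 0.49657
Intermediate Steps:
g = 130900 (g = -(-34)*3850 = -2*(-65450) = 130900)
I(W) = (-6 + W)**2
I(-300)/177656 - 3992/g = (-6 - 300)**2/177656 - 3992/130900 = (-306)**2*(1/177656) - 3992*1/130900 = 93636*(1/177656) - 998/32725 = 23409/44414 - 998/32725 = 721734353/1453448150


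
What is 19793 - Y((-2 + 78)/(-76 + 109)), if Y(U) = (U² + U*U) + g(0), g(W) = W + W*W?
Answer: 21543025/1089 ≈ 19782.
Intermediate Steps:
g(W) = W + W²
Y(U) = 2*U² (Y(U) = (U² + U*U) + 0*(1 + 0) = (U² + U²) + 0*1 = 2*U² + 0 = 2*U²)
19793 - Y((-2 + 78)/(-76 + 109)) = 19793 - 2*((-2 + 78)/(-76 + 109))² = 19793 - 2*(76/33)² = 19793 - 2*5776/1089 = 19793 - 1*11552/1089 = 19793 - 11552/1089 = 21543025/1089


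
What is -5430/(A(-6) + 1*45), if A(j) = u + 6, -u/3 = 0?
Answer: -1810/17 ≈ -106.47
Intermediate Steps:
u = 0 (u = -3*0 = 0)
A(j) = 6 (A(j) = 0 + 6 = 6)
-5430/(A(-6) + 1*45) = -5430/(6 + 1*45) = -5430/(6 + 45) = -5430/51 = -5430*1/51 = -1810/17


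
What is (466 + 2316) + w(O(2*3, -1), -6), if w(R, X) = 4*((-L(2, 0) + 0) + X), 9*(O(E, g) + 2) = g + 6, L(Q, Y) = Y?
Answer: 2758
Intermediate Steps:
O(E, g) = -4/3 + g/9 (O(E, g) = -2 + (g + 6)/9 = -2 + (6 + g)/9 = -2 + (⅔ + g/9) = -4/3 + g/9)
w(R, X) = 4*X (w(R, X) = 4*((-1*0 + 0) + X) = 4*((0 + 0) + X) = 4*(0 + X) = 4*X)
(466 + 2316) + w(O(2*3, -1), -6) = (466 + 2316) + 4*(-6) = 2782 - 24 = 2758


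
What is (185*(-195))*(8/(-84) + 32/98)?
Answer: -408850/49 ≈ -8343.9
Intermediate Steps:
(185*(-195))*(8/(-84) + 32/98) = -36075*(8*(-1/84) + 32*(1/98)) = -36075*(-2/21 + 16/49) = -36075*34/147 = -408850/49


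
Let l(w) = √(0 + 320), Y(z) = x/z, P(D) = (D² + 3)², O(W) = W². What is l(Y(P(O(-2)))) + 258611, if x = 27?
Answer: 258611 + 8*√5 ≈ 2.5863e+5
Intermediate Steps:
P(D) = (3 + D²)²
Y(z) = 27/z
l(w) = 8*√5 (l(w) = √320 = 8*√5)
l(Y(P(O(-2)))) + 258611 = 8*√5 + 258611 = 258611 + 8*√5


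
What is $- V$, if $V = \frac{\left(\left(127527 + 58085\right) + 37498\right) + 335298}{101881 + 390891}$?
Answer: $- \frac{139602}{123193} \approx -1.1332$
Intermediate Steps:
$V = \frac{139602}{123193}$ ($V = \frac{\left(185612 + 37498\right) + 335298}{492772} = \left(223110 + 335298\right) \frac{1}{492772} = 558408 \cdot \frac{1}{492772} = \frac{139602}{123193} \approx 1.1332$)
$- V = \left(-1\right) \frac{139602}{123193} = - \frac{139602}{123193}$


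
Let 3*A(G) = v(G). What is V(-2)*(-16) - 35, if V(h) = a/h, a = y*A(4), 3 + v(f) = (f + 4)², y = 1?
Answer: 383/3 ≈ 127.67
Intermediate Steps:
v(f) = -3 + (4 + f)² (v(f) = -3 + (f + 4)² = -3 + (4 + f)²)
A(G) = -1 + (4 + G)²/3 (A(G) = (-3 + (4 + G)²)/3 = -1 + (4 + G)²/3)
a = 61/3 (a = 1*(-1 + (4 + 4)²/3) = 1*(-1 + (⅓)*8²) = 1*(-1 + (⅓)*64) = 1*(-1 + 64/3) = 1*(61/3) = 61/3 ≈ 20.333)
V(h) = 61/(3*h)
V(-2)*(-16) - 35 = ((61/3)/(-2))*(-16) - 35 = ((61/3)*(-½))*(-16) - 35 = -61/6*(-16) - 35 = 488/3 - 35 = 383/3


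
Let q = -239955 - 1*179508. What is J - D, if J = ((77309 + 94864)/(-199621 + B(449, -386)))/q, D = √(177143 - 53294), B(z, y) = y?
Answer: 57391/27965178747 - 9*√1529 ≈ -351.92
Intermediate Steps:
q = -419463 (q = -239955 - 179508 = -419463)
D = 9*√1529 (D = √123849 = 9*√1529 ≈ 351.92)
J = 57391/27965178747 (J = ((77309 + 94864)/(-199621 - 386))/(-419463) = (172173/(-200007))*(-1/419463) = (172173*(-1/200007))*(-1/419463) = -57391/66669*(-1/419463) = 57391/27965178747 ≈ 2.0522e-6)
J - D = 57391/27965178747 - 9*√1529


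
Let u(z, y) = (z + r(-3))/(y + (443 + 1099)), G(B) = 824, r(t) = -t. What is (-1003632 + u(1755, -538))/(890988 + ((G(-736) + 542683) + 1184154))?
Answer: -5089115/13278402 ≈ -0.38326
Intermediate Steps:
u(z, y) = (3 + z)/(1542 + y) (u(z, y) = (z - 1*(-3))/(y + (443 + 1099)) = (z + 3)/(y + 1542) = (3 + z)/(1542 + y))
(-1003632 + u(1755, -538))/(890988 + ((G(-736) + 542683) + 1184154)) = (-1003632 + (3 + 1755)/(1542 - 538))/(890988 + ((824 + 542683) + 1184154)) = (-1003632 + 1758/1004)/(890988 + (543507 + 1184154)) = (-1003632 + (1/1004)*1758)/(890988 + 1727661) = (-1003632 + 879/502)/2618649 = -503822385/502*1/2618649 = -5089115/13278402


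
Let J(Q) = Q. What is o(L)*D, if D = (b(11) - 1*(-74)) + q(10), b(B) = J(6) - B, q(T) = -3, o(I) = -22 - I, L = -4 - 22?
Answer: 264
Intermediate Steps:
L = -26
b(B) = 6 - B
D = 66 (D = ((6 - 1*11) - 1*(-74)) - 3 = ((6 - 11) + 74) - 3 = (-5 + 74) - 3 = 69 - 3 = 66)
o(L)*D = (-22 - 1*(-26))*66 = (-22 + 26)*66 = 4*66 = 264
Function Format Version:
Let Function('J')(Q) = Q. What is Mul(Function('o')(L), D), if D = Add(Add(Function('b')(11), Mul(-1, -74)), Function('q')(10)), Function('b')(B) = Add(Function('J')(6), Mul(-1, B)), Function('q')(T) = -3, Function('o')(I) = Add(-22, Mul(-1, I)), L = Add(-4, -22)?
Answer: 264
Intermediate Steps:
L = -26
Function('b')(B) = Add(6, Mul(-1, B))
D = 66 (D = Add(Add(Add(6, Mul(-1, 11)), Mul(-1, -74)), -3) = Add(Add(Add(6, -11), 74), -3) = Add(Add(-5, 74), -3) = Add(69, -3) = 66)
Mul(Function('o')(L), D) = Mul(Add(-22, Mul(-1, -26)), 66) = Mul(Add(-22, 26), 66) = Mul(4, 66) = 264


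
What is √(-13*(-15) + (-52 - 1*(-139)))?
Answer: √282 ≈ 16.793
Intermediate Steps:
√(-13*(-15) + (-52 - 1*(-139))) = √(195 + (-52 + 139)) = √(195 + 87) = √282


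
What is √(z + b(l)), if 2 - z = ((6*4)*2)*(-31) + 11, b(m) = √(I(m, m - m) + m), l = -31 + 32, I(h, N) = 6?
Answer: √(1479 + √7) ≈ 38.492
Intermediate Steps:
l = 1
b(m) = √(6 + m)
z = 1479 (z = 2 - (((6*4)*2)*(-31) + 11) = 2 - ((24*2)*(-31) + 11) = 2 - (48*(-31) + 11) = 2 - (-1488 + 11) = 2 - 1*(-1477) = 2 + 1477 = 1479)
√(z + b(l)) = √(1479 + √(6 + 1)) = √(1479 + √7)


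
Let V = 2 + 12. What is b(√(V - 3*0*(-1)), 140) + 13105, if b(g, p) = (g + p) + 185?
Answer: 13430 + √14 ≈ 13434.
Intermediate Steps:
V = 14
b(g, p) = 185 + g + p
b(√(V - 3*0*(-1)), 140) + 13105 = (185 + √(14 - 3*0*(-1)) + 140) + 13105 = (185 + √(14 + 0*(-1)) + 140) + 13105 = (185 + √(14 + 0) + 140) + 13105 = (185 + √14 + 140) + 13105 = (325 + √14) + 13105 = 13430 + √14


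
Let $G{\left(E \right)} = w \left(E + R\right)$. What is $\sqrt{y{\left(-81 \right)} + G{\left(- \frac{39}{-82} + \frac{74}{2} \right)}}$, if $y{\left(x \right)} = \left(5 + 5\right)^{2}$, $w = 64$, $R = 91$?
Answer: $\frac{22 \sqrt{28905}}{41} \approx 91.227$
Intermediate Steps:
$G{\left(E \right)} = 5824 + 64 E$ ($G{\left(E \right)} = 64 \left(E + 91\right) = 64 \left(91 + E\right) = 5824 + 64 E$)
$y{\left(x \right)} = 100$ ($y{\left(x \right)} = 10^{2} = 100$)
$\sqrt{y{\left(-81 \right)} + G{\left(- \frac{39}{-82} + \frac{74}{2} \right)}} = \sqrt{100 + \left(5824 + 64 \left(- \frac{39}{-82} + \frac{74}{2}\right)\right)} = \sqrt{100 + \left(5824 + 64 \left(\left(-39\right) \left(- \frac{1}{82}\right) + 74 \cdot \frac{1}{2}\right)\right)} = \sqrt{100 + \left(5824 + 64 \left(\frac{39}{82} + 37\right)\right)} = \sqrt{100 + \left(5824 + 64 \cdot \frac{3073}{82}\right)} = \sqrt{100 + \left(5824 + \frac{98336}{41}\right)} = \sqrt{100 + \frac{337120}{41}} = \sqrt{\frac{341220}{41}} = \frac{22 \sqrt{28905}}{41}$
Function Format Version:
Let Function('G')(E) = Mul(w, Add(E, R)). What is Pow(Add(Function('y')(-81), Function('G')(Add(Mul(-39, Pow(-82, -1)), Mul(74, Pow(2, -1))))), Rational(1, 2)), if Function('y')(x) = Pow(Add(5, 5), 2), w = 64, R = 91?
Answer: Mul(Rational(22, 41), Pow(28905, Rational(1, 2))) ≈ 91.227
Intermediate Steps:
Function('G')(E) = Add(5824, Mul(64, E)) (Function('G')(E) = Mul(64, Add(E, 91)) = Mul(64, Add(91, E)) = Add(5824, Mul(64, E)))
Function('y')(x) = 100 (Function('y')(x) = Pow(10, 2) = 100)
Pow(Add(Function('y')(-81), Function('G')(Add(Mul(-39, Pow(-82, -1)), Mul(74, Pow(2, -1))))), Rational(1, 2)) = Pow(Add(100, Add(5824, Mul(64, Add(Mul(-39, Pow(-82, -1)), Mul(74, Pow(2, -1)))))), Rational(1, 2)) = Pow(Add(100, Add(5824, Mul(64, Add(Mul(-39, Rational(-1, 82)), Mul(74, Rational(1, 2)))))), Rational(1, 2)) = Pow(Add(100, Add(5824, Mul(64, Add(Rational(39, 82), 37)))), Rational(1, 2)) = Pow(Add(100, Add(5824, Mul(64, Rational(3073, 82)))), Rational(1, 2)) = Pow(Add(100, Add(5824, Rational(98336, 41))), Rational(1, 2)) = Pow(Add(100, Rational(337120, 41)), Rational(1, 2)) = Pow(Rational(341220, 41), Rational(1, 2)) = Mul(Rational(22, 41), Pow(28905, Rational(1, 2)))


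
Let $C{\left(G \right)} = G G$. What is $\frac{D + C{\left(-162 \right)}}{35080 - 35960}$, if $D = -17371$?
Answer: $- \frac{8873}{880} \approx -10.083$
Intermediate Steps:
$C{\left(G \right)} = G^{2}$
$\frac{D + C{\left(-162 \right)}}{35080 - 35960} = \frac{-17371 + \left(-162\right)^{2}}{35080 - 35960} = \frac{-17371 + 26244}{-880} = 8873 \left(- \frac{1}{880}\right) = - \frac{8873}{880}$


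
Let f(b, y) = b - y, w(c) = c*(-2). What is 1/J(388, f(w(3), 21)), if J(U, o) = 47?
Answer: 1/47 ≈ 0.021277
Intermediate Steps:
w(c) = -2*c
1/J(388, f(w(3), 21)) = 1/47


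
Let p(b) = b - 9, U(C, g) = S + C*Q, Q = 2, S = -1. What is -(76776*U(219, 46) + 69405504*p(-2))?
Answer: 729909432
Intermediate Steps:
U(C, g) = -1 + 2*C (U(C, g) = -1 + C*2 = -1 + 2*C)
p(b) = -9 + b
-(76776*U(219, 46) + 69405504*p(-2)) = -(-763537320 + 33627888) = -76776/(1/(-11*904 + (-1 + 438))) = -76776/(1/(-9944 + 437)) = -76776/(1/(-9507)) = -76776/(-1/9507) = -76776*(-9507) = 729909432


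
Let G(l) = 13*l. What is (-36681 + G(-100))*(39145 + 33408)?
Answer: -2755635493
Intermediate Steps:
(-36681 + G(-100))*(39145 + 33408) = (-36681 + 13*(-100))*(39145 + 33408) = (-36681 - 1300)*72553 = -37981*72553 = -2755635493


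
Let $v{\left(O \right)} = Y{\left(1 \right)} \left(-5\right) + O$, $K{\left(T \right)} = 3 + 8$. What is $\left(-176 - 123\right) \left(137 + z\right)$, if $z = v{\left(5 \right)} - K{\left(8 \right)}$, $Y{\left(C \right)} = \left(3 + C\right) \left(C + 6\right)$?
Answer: $2691$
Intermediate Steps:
$Y{\left(C \right)} = \left(3 + C\right) \left(6 + C\right)$
$K{\left(T \right)} = 11$
$v{\left(O \right)} = -140 + O$ ($v{\left(O \right)} = \left(18 + 1^{2} + 9 \cdot 1\right) \left(-5\right) + O = \left(18 + 1 + 9\right) \left(-5\right) + O = 28 \left(-5\right) + O = -140 + O$)
$z = -146$ ($z = \left(-140 + 5\right) - 11 = -135 - 11 = -146$)
$\left(-176 - 123\right) \left(137 + z\right) = \left(-176 - 123\right) \left(137 - 146\right) = \left(-299\right) \left(-9\right) = 2691$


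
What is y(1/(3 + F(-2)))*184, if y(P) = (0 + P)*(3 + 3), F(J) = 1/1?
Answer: 276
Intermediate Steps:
F(J) = 1
y(P) = 6*P (y(P) = P*6 = 6*P)
y(1/(3 + F(-2)))*184 = (6/(3 + 1))*184 = (6/4)*184 = (6*(¼))*184 = (3/2)*184 = 276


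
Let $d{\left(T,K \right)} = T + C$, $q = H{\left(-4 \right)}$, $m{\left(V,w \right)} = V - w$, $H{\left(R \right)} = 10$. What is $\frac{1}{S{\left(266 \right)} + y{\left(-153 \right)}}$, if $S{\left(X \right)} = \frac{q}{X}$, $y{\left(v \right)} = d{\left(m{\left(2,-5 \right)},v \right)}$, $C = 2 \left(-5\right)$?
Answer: $- \frac{133}{394} \approx -0.33756$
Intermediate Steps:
$C = -10$
$q = 10$
$d{\left(T,K \right)} = -10 + T$ ($d{\left(T,K \right)} = T - 10 = -10 + T$)
$y{\left(v \right)} = -3$ ($y{\left(v \right)} = -10 + \left(2 - -5\right) = -10 + \left(2 + 5\right) = -10 + 7 = -3$)
$S{\left(X \right)} = \frac{10}{X}$
$\frac{1}{S{\left(266 \right)} + y{\left(-153 \right)}} = \frac{1}{\frac{10}{266} - 3} = \frac{1}{10 \cdot \frac{1}{266} - 3} = \frac{1}{\frac{5}{133} - 3} = \frac{1}{- \frac{394}{133}} = - \frac{133}{394}$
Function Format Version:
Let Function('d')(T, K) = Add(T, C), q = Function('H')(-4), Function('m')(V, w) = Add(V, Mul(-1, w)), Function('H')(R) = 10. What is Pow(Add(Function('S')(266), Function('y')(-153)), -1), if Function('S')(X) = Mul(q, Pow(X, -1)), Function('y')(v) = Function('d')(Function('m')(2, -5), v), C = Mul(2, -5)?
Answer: Rational(-133, 394) ≈ -0.33756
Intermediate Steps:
C = -10
q = 10
Function('d')(T, K) = Add(-10, T) (Function('d')(T, K) = Add(T, -10) = Add(-10, T))
Function('y')(v) = -3 (Function('y')(v) = Add(-10, Add(2, Mul(-1, -5))) = Add(-10, Add(2, 5)) = Add(-10, 7) = -3)
Function('S')(X) = Mul(10, Pow(X, -1))
Pow(Add(Function('S')(266), Function('y')(-153)), -1) = Pow(Add(Mul(10, Pow(266, -1)), -3), -1) = Pow(Add(Mul(10, Rational(1, 266)), -3), -1) = Pow(Add(Rational(5, 133), -3), -1) = Pow(Rational(-394, 133), -1) = Rational(-133, 394)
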